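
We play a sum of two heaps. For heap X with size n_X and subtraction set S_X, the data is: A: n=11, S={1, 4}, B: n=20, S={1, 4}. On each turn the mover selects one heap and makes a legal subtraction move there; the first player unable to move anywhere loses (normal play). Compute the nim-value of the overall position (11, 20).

Heap A, S = {1, 4}:
n :  0  1  2  3  4  5  6  7  8  9 10 11
G :  0  1  0  1  2  0  1  0  1  2  0  1
G_A(11) = 1.
Heap B, S = {1, 4}:
n :  0  1  2  3  4  5  6  7  8  9 10 11 12 13 14 15 16 17 18 19 20
G :  0  1  0  1  2  0  1  0  1  2  0  1  0  1  2  0  1  0  1  2  0
G_B(20) = 0.
Combined Grundy value = 1 ⊕ 0 = 1.

1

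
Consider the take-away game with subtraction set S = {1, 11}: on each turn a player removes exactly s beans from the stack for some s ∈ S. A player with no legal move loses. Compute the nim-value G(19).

G(0) = 0
G(1) = mex{0} = 1
G(2) = mex{1} = 0
G(3) = mex{0} = 1
G(4) = mex{1} = 0
G(5) = mex{0} = 1
G(6) = mex{1} = 0
G(7) = mex{0} = 1
G(8) = mex{1} = 0
G(9) = mex{0} = 1
G(10) = mex{1} = 0
G(11) = mex{0,0} = 1
G(12) = mex{1,1} = 0
G(13) = mex{0,0} = 1
G(14) = mex{1,1} = 0
G(15) = mex{0,0} = 1
G(16) = mex{1,1} = 0
G(17) = mex{0,0} = 1
G(18) = mex{1,1} = 0
G(19) = mex{0,0} = 1

1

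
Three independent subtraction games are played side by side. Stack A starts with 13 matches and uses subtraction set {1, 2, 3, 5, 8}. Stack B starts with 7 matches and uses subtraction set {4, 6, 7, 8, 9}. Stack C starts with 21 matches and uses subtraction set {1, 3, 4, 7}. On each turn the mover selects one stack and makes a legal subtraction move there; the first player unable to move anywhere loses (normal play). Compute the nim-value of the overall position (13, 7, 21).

Stack A, S = {1, 2, 3, 5, 8}:
n :  0  1  2  3  4  5  6  7  8  9 10 11 12 13
G :  0  1  2  3  0  1  2  3  4  5  0  1  2  3
G_A(13) = 3.
Stack B, S = {4, 6, 7, 8, 9}:
n : 0 1 2 3 4 5 6 7
G : 0 0 0 0 1 1 1 1
G_B(7) = 1.
Stack C, S = {1, 3, 4, 7}:
n :  0  1  2  3  4  5  6  7  8  9 10 11 12 13 14 15 16 17 18 19 20 21
G :  0  1  0  1  2  3  2  3  0  1  0  1  2  3  2  3  0  1  0  1  2  3
G_C(21) = 3.
Combined Grundy value = 3 ⊕ 1 ⊕ 3 = 1.

1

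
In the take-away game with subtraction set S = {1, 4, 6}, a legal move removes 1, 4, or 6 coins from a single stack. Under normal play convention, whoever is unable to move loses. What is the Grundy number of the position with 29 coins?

2

n :  0  1  2  3  4  5  6  7  8  9 10 11 12 13 14 15 16 17 18 19 20 21 22 23 24 25 26 27 28 29
G :  0  1  0  1  2  0  1  0  1  2  0  1  0  1  2  0  1  0  1  2  0  1  0  1  2  0  1  0  1  2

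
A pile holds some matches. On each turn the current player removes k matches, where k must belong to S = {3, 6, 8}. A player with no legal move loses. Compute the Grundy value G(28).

2

n :  0  1  2  3  4  5  6  7  8  9 10 11 12 13 14 15 16 17 18 19 20 21 22 23 24 25 26 27 28
G :  0  0  0  1  1  1  2  2  2  3  3  0  0  0  1  1  1  2  2  2  3  3  0  0  0  1  1  1  2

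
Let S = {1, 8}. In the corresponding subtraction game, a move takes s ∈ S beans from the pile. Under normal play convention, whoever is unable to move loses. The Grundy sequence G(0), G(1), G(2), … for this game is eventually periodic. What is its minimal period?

9

n :  0  1  2  3  4  5  6  7  8  9 10 11 12 13 14 15 16 17 18 19
G :  0  1  0  1  0  1  0  1  2  0  1  0  1  0  1  0  1  2  0  1
G(n+9) = G(n) holds for n = 0,…,7 (a full window of length max(S) = 8), so the sequence is purely periodic with period 9.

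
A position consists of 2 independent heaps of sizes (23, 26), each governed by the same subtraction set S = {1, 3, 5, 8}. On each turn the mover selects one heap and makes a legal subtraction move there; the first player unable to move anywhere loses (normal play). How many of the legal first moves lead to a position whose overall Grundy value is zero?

4

All heaps use S = {1, 3, 5, 8}:
n :  0  1  2  3  4  5  6  7  8  9 10 11 12 13 14 15 16 17 18 19 20 21 22 23 24 25 26
G :  0  1  0  1  0  1  0  1  2  3  2  3  2  0  1  0  1  0  1  0  1  2  3  2  3  2  0
Heap A: G(23) = 2.
Heap B: G(26) = 0.
Combined Grundy value = 2 ⊕ 0 = 2.
A winning move leaves total XOR = 0, i.e. changes one component's Grundy value g to g ⊕ X where X is the current total.
Heap A: need g' = 2⊕2 = 0. Options: 23−1→G=3, 23−3→G=1, 23−5→G=1, 23−8→G=0. Hits: 1.
Heap B: need g' = 0⊕2 = 2. Options: 26−1→G=2, 26−3→G=2, 26−5→G=2, 26−8→G=1. Hits: 3.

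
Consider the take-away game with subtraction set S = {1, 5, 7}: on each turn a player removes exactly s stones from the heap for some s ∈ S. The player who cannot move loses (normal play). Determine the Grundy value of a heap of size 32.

G(0) = 0
G(1) = mex{0} = 1
G(2) = mex{1} = 0
G(3) = mex{0} = 1
G(4) = mex{1} = 0
G(5) = mex{0,0} = 1
G(6) = mex{1,1} = 0
G(7) = mex{0,0,0} = 1
G(8) = mex{1,1,1} = 0
G(9) = mex{0,0,0} = 1
G(10) = mex{1,1,1} = 0
G(11) = mex{0,0,0} = 1
G(12) = mex{1,1,1} = 0
G(13) = mex{0,0,0} = 1
G(14) = mex{1,1,1} = 0
G(15) = mex{0,0,0} = 1
G(16) = mex{1,1,1} = 0
G(17) = mex{0,0,0} = 1
G(18) = mex{1,1,1} = 0
G(19) = mex{0,0,0} = 1
G(20) = mex{1,1,1} = 0
G(21) = mex{0,0,0} = 1
G(22) = mex{1,1,1} = 0
G(23) = mex{0,0,0} = 1
G(24) = mex{1,1,1} = 0
G(25) = mex{0,0,0} = 1
G(26) = mex{1,1,1} = 0
G(27) = mex{0,0,0} = 1
G(28) = mex{1,1,1} = 0
G(29) = mex{0,0,0} = 1
G(30) = mex{1,1,1} = 0
G(31) = mex{0,0,0} = 1
G(32) = mex{1,1,1} = 0

0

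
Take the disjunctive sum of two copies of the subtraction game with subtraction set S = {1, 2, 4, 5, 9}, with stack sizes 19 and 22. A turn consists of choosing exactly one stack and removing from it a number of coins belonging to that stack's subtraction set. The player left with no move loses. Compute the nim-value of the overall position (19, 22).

3

All stacks use S = {1, 2, 4, 5, 9}:
n :  0  1  2  3  4  5  6  7  8  9 10 11 12 13 14 15 16 17 18 19 20 21 22
G :  0  1  2  0  1  2  0  1  2  3  4  5  3  0  1  2  0  1  2  0  1  2  3
Stack A: G(19) = 0.
Stack B: G(22) = 3.
Combined Grundy value = 0 ⊕ 3 = 3.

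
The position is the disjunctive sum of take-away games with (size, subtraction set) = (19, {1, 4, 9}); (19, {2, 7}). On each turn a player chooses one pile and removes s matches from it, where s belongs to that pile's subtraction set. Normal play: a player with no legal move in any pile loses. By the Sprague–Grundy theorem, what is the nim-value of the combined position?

2

Pile A, S = {1, 4, 9}:
G(0) = 0
G(1) = mex{0} = 1
G(2) = mex{1} = 0
G(3) = mex{0} = 1
G(4) = mex{1,0} = 2
G(5) = mex{2,1} = 0
G(6) = mex{0,0} = 1
G(7) = mex{1,1} = 0
G(8) = mex{0,2} = 1
G(9) = mex{1,0,0} = 2
G(10) = mex{2,1,1} = 0
G(11) = mex{0,0,0} = 1
G(12) = mex{1,1,1} = 0
G(13) = mex{0,2,2} = 1
G(14) = mex{1,0,0} = 2
G(15) = mex{2,1,1} = 0
G(16) = mex{0,0,0} = 1
G(17) = mex{1,1,1} = 0
G(18) = mex{0,2,2} = 1
G(19) = mex{1,0,0} = 2
G_A(19) = 2.
Pile B, S = {2, 7}:
G(0) = 0
G(1) = mex{} = 0
G(2) = mex{0} = 1
G(3) = mex{0} = 1
G(4) = mex{1} = 0
G(5) = mex{1} = 0
G(6) = mex{0} = 1
G(7) = mex{0,0} = 1
G(8) = mex{1,0} = 2
G(9) = mex{1,1} = 0
G(10) = mex{2,1} = 0
G(11) = mex{0,0} = 1
G(12) = mex{0,0} = 1
G(13) = mex{1,1} = 0
G(14) = mex{1,1} = 0
G(15) = mex{0,2} = 1
G(16) = mex{0,0} = 1
G(17) = mex{1,0} = 2
G(18) = mex{1,1} = 0
G(19) = mex{2,1} = 0
G_B(19) = 0.
Combined Grundy value = 2 ⊕ 0 = 2.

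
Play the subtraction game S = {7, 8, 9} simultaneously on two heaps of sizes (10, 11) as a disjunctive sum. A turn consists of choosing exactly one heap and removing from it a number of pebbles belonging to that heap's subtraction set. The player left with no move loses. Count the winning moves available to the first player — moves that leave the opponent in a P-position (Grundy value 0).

All heaps use S = {7, 8, 9}:
G(0) = 0
G(1) = mex{} = 0
G(2) = mex{} = 0
G(3) = mex{} = 0
G(4) = mex{} = 0
G(5) = mex{} = 0
G(6) = mex{} = 0
G(7) = mex{0} = 1
G(8) = mex{0,0} = 1
G(9) = mex{0,0,0} = 1
G(10) = mex{0,0,0} = 1
G(11) = mex{0,0,0} = 1
Heap A: G(10) = 1.
Heap B: G(11) = 1.
Combined Grundy value = 1 ⊕ 1 = 0.
A winning move leaves total XOR = 0, i.e. changes one component's Grundy value g to g ⊕ X where X is the current total.
Heap A: target g' = 1⊕0 = 1, but every legal move changes the Grundy value (mex property), so 0 moves.
Heap B: target g' = 1⊕0 = 1, but every legal move changes the Grundy value (mex property), so 0 moves.

0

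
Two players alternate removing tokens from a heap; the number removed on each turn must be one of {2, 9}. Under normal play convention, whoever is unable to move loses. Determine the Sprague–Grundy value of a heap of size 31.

n :  0  1  2  3  4  5  6  7  8  9 10 11 12 13 14 15 16 17 18 19 20 21 22 23 24 25 26 27 28 29 30 31
G :  0  0  1  1  0  0  1  1  0  2  1  0  0  1  1  0  0  1  1  0  2  1  0  0  1  1  0  0  1  1  0  2

2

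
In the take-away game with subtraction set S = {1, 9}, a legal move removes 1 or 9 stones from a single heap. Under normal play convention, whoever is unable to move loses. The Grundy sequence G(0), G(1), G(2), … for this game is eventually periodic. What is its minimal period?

2

G(0) = 0
G(1) = mex{0} = 1
G(2) = mex{1} = 0
G(3) = mex{0} = 1
G(4) = mex{1} = 0
G(5) = mex{0} = 1
G(6) = mex{1} = 0
G(7) = mex{0} = 1
G(8) = mex{1} = 0
G(9) = mex{0,0} = 1
G(10) = mex{1,1} = 0
G(11) = mex{0,0} = 1
G(12) = mex{1,1} = 0
G(13) = mex{0,0} = 1
G(14) = mex{1,1} = 0
G(n+2) = G(n) holds for n = 0,…,8 (a full window of length max(S) = 9), so the sequence is purely periodic with period 2.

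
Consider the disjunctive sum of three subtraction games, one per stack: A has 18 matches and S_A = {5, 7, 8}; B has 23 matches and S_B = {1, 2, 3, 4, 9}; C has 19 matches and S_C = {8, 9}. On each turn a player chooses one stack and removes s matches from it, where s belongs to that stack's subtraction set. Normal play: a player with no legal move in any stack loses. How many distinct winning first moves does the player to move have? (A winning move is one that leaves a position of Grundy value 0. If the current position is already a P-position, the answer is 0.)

Stack A, S = {5, 7, 8}:
G(0) = 0
G(1) = mex{} = 0
G(2) = mex{} = 0
G(3) = mex{} = 0
G(4) = mex{} = 0
G(5) = mex{0} = 1
G(6) = mex{0} = 1
G(7) = mex{0,0} = 1
G(8) = mex{0,0,0} = 1
G(9) = mex{0,0,0} = 1
G(10) = mex{1,0,0} = 2
G(11) = mex{1,0,0} = 2
G(12) = mex{1,1,0} = 2
G(13) = mex{1,1,1} = 0
G(14) = mex{1,1,1} = 0
G(15) = mex{2,1,1} = 0
G(16) = mex{2,1,1} = 0
G(17) = mex{2,2,1} = 0
G(18) = mex{0,2,2} = 1
G_A(18) = 1.
Stack B, S = {1, 2, 3, 4, 9}:
G(0) = 0
G(1) = mex{0} = 1
G(2) = mex{1,0} = 2
G(3) = mex{2,1,0} = 3
G(4) = mex{3,2,1,0} = 4
G(5) = mex{4,3,2,1} = 0
G(6) = mex{0,4,3,2} = 1
G(7) = mex{1,0,4,3} = 2
G(8) = mex{2,1,0,4} = 3
G(9) = mex{3,2,1,0,0} = 4
G(10) = mex{4,3,2,1,1} = 0
G(11) = mex{0,4,3,2,2} = 1
G(12) = mex{1,0,4,3,3} = 2
G(13) = mex{2,1,0,4,4} = 3
G(14) = mex{3,2,1,0,0} = 4
G(15) = mex{4,3,2,1,1} = 0
G(16) = mex{0,4,3,2,2} = 1
G(17) = mex{1,0,4,3,3} = 2
G(18) = mex{2,1,0,4,4} = 3
G(19) = mex{3,2,1,0,0} = 4
G(20) = mex{4,3,2,1,1} = 0
G(21) = mex{0,4,3,2,2} = 1
G(22) = mex{1,0,4,3,3} = 2
G(23) = mex{2,1,0,4,4} = 3
G_B(23) = 3.
Stack C, S = {8, 9}:
n :  0  1  2  3  4  5  6  7  8  9 10 11 12 13 14 15 16 17 18 19
G :  0  0  0  0  0  0  0  0  1  1  1  1  1  1  1  1  2  0  0  0
G_C(19) = 0.
Combined Grundy value = 1 ⊕ 3 ⊕ 0 = 2.
A winning move leaves total XOR = 0, i.e. changes one component's Grundy value g to g ⊕ X where X is the current total.
Stack A: need g' = 1⊕2 = 3. Options: 18−5→G=0, 18−7→G=2, 18−8→G=2. Hits: 0.
Stack B: need g' = 3⊕2 = 1. Options: 23−1→G=2, 23−2→G=1, 23−3→G=0, 23−4→G=4, 23−9→G=4. Hits: 1.
Stack C: need g' = 0⊕2 = 2. Options: 19−8→G=1, 19−9→G=1. Hits: 0.

1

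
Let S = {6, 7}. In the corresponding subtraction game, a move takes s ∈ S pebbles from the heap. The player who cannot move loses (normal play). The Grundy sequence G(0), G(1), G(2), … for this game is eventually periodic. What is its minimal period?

13

G(0) = 0
G(1) = mex{} = 0
G(2) = mex{} = 0
G(3) = mex{} = 0
G(4) = mex{} = 0
G(5) = mex{} = 0
G(6) = mex{0} = 1
G(7) = mex{0,0} = 1
G(8) = mex{0,0} = 1
G(9) = mex{0,0} = 1
G(10) = mex{0,0} = 1
G(11) = mex{0,0} = 1
G(12) = mex{1,0} = 2
G(13) = mex{1,1} = 0
G(14) = mex{1,1} = 0
G(15) = mex{1,1} = 0
G(16) = mex{1,1} = 0
G(17) = mex{1,1} = 0
G(18) = mex{2,1} = 0
G(19) = mex{0,2} = 1
G(20) = mex{0,0} = 1
G(21) = mex{0,0} = 1
G(22) = mex{0,0} = 1
G(23) = mex{0,0} = 1
G(24) = mex{0,0} = 1
G(25) = mex{1,0} = 2
G(26) = mex{1,1} = 0
G(27) = mex{1,1} = 0
G(n+13) = G(n) holds for n = 0,…,6 (a full window of length max(S) = 7), so the sequence is purely periodic with period 13.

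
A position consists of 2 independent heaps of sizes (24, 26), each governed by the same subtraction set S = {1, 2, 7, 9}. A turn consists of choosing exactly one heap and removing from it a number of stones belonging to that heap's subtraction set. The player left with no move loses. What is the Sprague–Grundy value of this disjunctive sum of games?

3

All heaps use S = {1, 2, 7, 9}:
n :  0  1  2  3  4  5  6  7  8  9 10 11 12 13 14 15 16 17 18 19 20 21 22 23 24 25 26
G :  0  1  2  0  1  2  0  1  2  3  4  0  1  2  0  1  2  0  1  2  3  4  0  1  2  0  1
Heap A: G(24) = 2.
Heap B: G(26) = 1.
Combined Grundy value = 2 ⊕ 1 = 3.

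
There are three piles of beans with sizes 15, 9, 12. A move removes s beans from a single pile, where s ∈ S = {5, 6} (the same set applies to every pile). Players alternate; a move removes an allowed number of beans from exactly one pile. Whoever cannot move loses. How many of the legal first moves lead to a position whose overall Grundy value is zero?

5

All piles use S = {5, 6}:
G(0) = 0
G(1) = mex{} = 0
G(2) = mex{} = 0
G(3) = mex{} = 0
G(4) = mex{} = 0
G(5) = mex{0} = 1
G(6) = mex{0,0} = 1
G(7) = mex{0,0} = 1
G(8) = mex{0,0} = 1
G(9) = mex{0,0} = 1
G(10) = mex{1,0} = 2
G(11) = mex{1,1} = 0
G(12) = mex{1,1} = 0
G(13) = mex{1,1} = 0
G(14) = mex{1,1} = 0
G(15) = mex{2,1} = 0
Pile A: G(15) = 0.
Pile B: G(9) = 1.
Pile C: G(12) = 0.
Combined Grundy value = 0 ⊕ 1 ⊕ 0 = 1.
A winning move leaves total XOR = 0, i.e. changes one component's Grundy value g to g ⊕ X where X is the current total.
Pile A: need g' = 0⊕1 = 1. Options: 15−5→G=2, 15−6→G=1. Hits: 1.
Pile B: need g' = 1⊕1 = 0. Options: 9−5→G=0, 9−6→G=0. Hits: 2.
Pile C: need g' = 0⊕1 = 1. Options: 12−5→G=1, 12−6→G=1. Hits: 2.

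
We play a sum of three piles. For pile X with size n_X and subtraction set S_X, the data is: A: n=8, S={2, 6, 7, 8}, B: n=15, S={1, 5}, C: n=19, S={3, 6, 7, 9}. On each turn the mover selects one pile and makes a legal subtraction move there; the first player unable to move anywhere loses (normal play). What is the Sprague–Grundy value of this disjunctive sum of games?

Pile A, S = {2, 6, 7, 8}:
G(0) = 0
G(1) = mex{} = 0
G(2) = mex{0} = 1
G(3) = mex{0} = 1
G(4) = mex{1} = 0
G(5) = mex{1} = 0
G(6) = mex{0,0} = 1
G(7) = mex{0,0,0} = 1
G(8) = mex{1,1,0,0} = 2
G_A(8) = 2.
Pile B, S = {1, 5}:
G(0) = 0
G(1) = mex{0} = 1
G(2) = mex{1} = 0
G(3) = mex{0} = 1
G(4) = mex{1} = 0
G(5) = mex{0,0} = 1
G(6) = mex{1,1} = 0
G(7) = mex{0,0} = 1
G(8) = mex{1,1} = 0
G(9) = mex{0,0} = 1
G(10) = mex{1,1} = 0
G(11) = mex{0,0} = 1
G(12) = mex{1,1} = 0
G(13) = mex{0,0} = 1
G(14) = mex{1,1} = 0
G(15) = mex{0,0} = 1
G_B(15) = 1.
Pile C, S = {3, 6, 7, 9}:
G(0) = 0
G(1) = mex{} = 0
G(2) = mex{} = 0
G(3) = mex{0} = 1
G(4) = mex{0} = 1
G(5) = mex{0} = 1
G(6) = mex{1,0} = 2
G(7) = mex{1,0,0} = 2
G(8) = mex{1,0,0} = 2
G(9) = mex{2,1,0,0} = 3
G(10) = mex{2,1,1,0} = 3
G(11) = mex{2,1,1,0} = 3
G(12) = mex{3,2,1,1} = 0
G(13) = mex{3,2,2,1} = 0
G(14) = mex{3,2,2,1} = 0
G(15) = mex{0,3,2,2} = 1
G(16) = mex{0,3,3,2} = 1
G(17) = mex{0,3,3,2} = 1
G(18) = mex{1,0,3,3} = 2
G(19) = mex{1,0,0,3} = 2
G_C(19) = 2.
Combined Grundy value = 2 ⊕ 1 ⊕ 2 = 1.

1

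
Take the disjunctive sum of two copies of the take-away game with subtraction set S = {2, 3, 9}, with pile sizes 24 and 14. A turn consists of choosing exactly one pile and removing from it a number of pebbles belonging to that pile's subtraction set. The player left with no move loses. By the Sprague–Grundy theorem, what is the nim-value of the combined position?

0

All piles use S = {2, 3, 9}:
n :  0  1  2  3  4  5  6  7  8  9 10 11 12 13 14 15 16 17 18 19 20 21 22 23 24
G :  0  0  1  1  2  0  0  1  1  2  2  0  0  1  1  2  0  0  1  1  2  2  0  0  1
Pile A: G(24) = 1.
Pile B: G(14) = 1.
Combined Grundy value = 1 ⊕ 1 = 0.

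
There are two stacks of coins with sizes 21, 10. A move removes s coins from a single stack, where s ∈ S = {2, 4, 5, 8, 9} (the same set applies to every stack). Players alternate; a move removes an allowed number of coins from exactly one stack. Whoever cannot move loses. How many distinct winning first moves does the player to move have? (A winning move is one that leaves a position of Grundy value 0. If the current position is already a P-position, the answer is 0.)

1

All stacks use S = {2, 4, 5, 8, 9}:
G(0) = 0
G(1) = mex{} = 0
G(2) = mex{0} = 1
G(3) = mex{0} = 1
G(4) = mex{1,0} = 2
G(5) = mex{1,0,0} = 2
G(6) = mex{2,1,0} = 3
G(7) = mex{2,1,1} = 0
G(8) = mex{3,2,1,0} = 4
G(9) = mex{0,2,2,0,0} = 1
G(10) = mex{4,3,2,1,0} = 5
G(11) = mex{1,0,3,1,1} = 2
G(12) = mex{5,4,0,2,1} = 3
G(13) = mex{2,1,4,2,2} = 0
G(14) = mex{3,5,1,3,2} = 0
G(15) = mex{0,2,5,0,3} = 1
G(16) = mex{0,3,2,4,0} = 1
G(17) = mex{1,0,3,1,4} = 2
G(18) = mex{1,0,0,5,1} = 2
G(19) = mex{2,1,0,2,5} = 3
G(20) = mex{2,1,1,3,2} = 0
G(21) = mex{3,2,1,0,3} = 4
Stack A: G(21) = 4.
Stack B: G(10) = 5.
Combined Grundy value = 4 ⊕ 5 = 1.
A winning move leaves total XOR = 0, i.e. changes one component's Grundy value g to g ⊕ X where X is the current total.
Stack A: need g' = 4⊕1 = 5. Options: 21−2→G=3, 21−4→G=2, 21−5→G=1, 21−8→G=0, 21−9→G=3. Hits: 0.
Stack B: need g' = 5⊕1 = 4. Options: 10−2→G=4, 10−4→G=3, 10−5→G=2, 10−8→G=1, 10−9→G=0. Hits: 1.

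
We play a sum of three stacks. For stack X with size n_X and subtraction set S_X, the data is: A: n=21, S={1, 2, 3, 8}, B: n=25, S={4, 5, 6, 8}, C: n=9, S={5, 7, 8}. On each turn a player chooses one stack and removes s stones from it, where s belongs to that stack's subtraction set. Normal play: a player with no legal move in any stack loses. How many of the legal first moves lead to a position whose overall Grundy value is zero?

Stack A, S = {1, 2, 3, 8}:
G(0) = 0
G(1) = mex{0} = 1
G(2) = mex{1,0} = 2
G(3) = mex{2,1,0} = 3
G(4) = mex{3,2,1} = 0
G(5) = mex{0,3,2} = 1
G(6) = mex{1,0,3} = 2
G(7) = mex{2,1,0} = 3
G(8) = mex{3,2,1,0} = 4
G(9) = mex{4,3,2,1} = 0
G(10) = mex{0,4,3,2} = 1
G(11) = mex{1,0,4,3} = 2
G(12) = mex{2,1,0,0} = 3
G(13) = mex{3,2,1,1} = 0
G(14) = mex{0,3,2,2} = 1
G(15) = mex{1,0,3,3} = 2
G(16) = mex{2,1,0,4} = 3
G(17) = mex{3,2,1,0} = 4
G(18) = mex{4,3,2,1} = 0
G(19) = mex{0,4,3,2} = 1
G(20) = mex{1,0,4,3} = 2
G(21) = mex{2,1,0,0} = 3
G_A(21) = 3.
Stack B, S = {4, 5, 6, 8}:
n :  0  1  2  3  4  5  6  7  8  9 10 11 12 13 14 15 16 17 18 19 20 21 22 23 24 25
G :  0  0  0  0  1  1  1  1  2  2  2  2  0  0  0  0  1  1  1  1  2  2  2  2  0  0
G_B(25) = 0.
Stack C, S = {5, 7, 8}:
G(0) = 0
G(1) = mex{} = 0
G(2) = mex{} = 0
G(3) = mex{} = 0
G(4) = mex{} = 0
G(5) = mex{0} = 1
G(6) = mex{0} = 1
G(7) = mex{0,0} = 1
G(8) = mex{0,0,0} = 1
G(9) = mex{0,0,0} = 1
G_C(9) = 1.
Combined Grundy value = 3 ⊕ 0 ⊕ 1 = 2.
A winning move leaves total XOR = 0, i.e. changes one component's Grundy value g to g ⊕ X where X is the current total.
Stack A: need g' = 3⊕2 = 1. Options: 21−1→G=2, 21−2→G=1, 21−3→G=0, 21−8→G=0. Hits: 1.
Stack B: need g' = 0⊕2 = 2. Options: 25−4→G=2, 25−5→G=2, 25−6→G=1, 25−8→G=1. Hits: 2.
Stack C: need g' = 1⊕2 = 3. Options: 9−5→G=0, 9−7→G=0, 9−8→G=0. Hits: 0.

3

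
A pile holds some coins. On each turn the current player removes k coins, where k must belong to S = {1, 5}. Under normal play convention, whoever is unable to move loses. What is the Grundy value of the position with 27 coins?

n :  0  1  2  3  4  5  6  7  8  9 10 11 12 13 14 15 16 17 18 19 20 21 22 23 24 25 26 27
G :  0  1  0  1  0  1  0  1  0  1  0  1  0  1  0  1  0  1  0  1  0  1  0  1  0  1  0  1

1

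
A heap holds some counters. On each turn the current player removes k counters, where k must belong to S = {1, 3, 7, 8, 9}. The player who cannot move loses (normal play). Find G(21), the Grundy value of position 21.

1

G(0) = 0
G(1) = mex{0} = 1
G(2) = mex{1} = 0
G(3) = mex{0,0} = 1
G(4) = mex{1,1} = 0
G(5) = mex{0,0} = 1
G(6) = mex{1,1} = 0
G(7) = mex{0,0,0} = 1
G(8) = mex{1,1,1,0} = 2
G(9) = mex{2,0,0,1,0} = 3
G(10) = mex{3,1,1,0,1} = 2
G(11) = mex{2,2,0,1,0} = 3
G(12) = mex{3,3,1,0,1} = 2
G(13) = mex{2,2,0,1,0} = 3
G(14) = mex{3,3,1,0,1} = 2
G(15) = mex{2,2,2,1,0} = 3
G(16) = mex{3,3,3,2,1} = 0
G(17) = mex{0,2,2,3,2} = 1
G(18) = mex{1,3,3,2,3} = 0
G(19) = mex{0,0,2,3,2} = 1
G(20) = mex{1,1,3,2,3} = 0
G(21) = mex{0,0,2,3,2} = 1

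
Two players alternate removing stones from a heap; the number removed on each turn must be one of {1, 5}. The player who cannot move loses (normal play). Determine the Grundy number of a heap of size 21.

1

G(0) = 0
G(1) = mex{0} = 1
G(2) = mex{1} = 0
G(3) = mex{0} = 1
G(4) = mex{1} = 0
G(5) = mex{0,0} = 1
G(6) = mex{1,1} = 0
G(7) = mex{0,0} = 1
G(8) = mex{1,1} = 0
G(9) = mex{0,0} = 1
G(10) = mex{1,1} = 0
G(11) = mex{0,0} = 1
G(12) = mex{1,1} = 0
G(13) = mex{0,0} = 1
G(14) = mex{1,1} = 0
G(15) = mex{0,0} = 1
G(16) = mex{1,1} = 0
G(17) = mex{0,0} = 1
G(18) = mex{1,1} = 0
G(19) = mex{0,0} = 1
G(20) = mex{1,1} = 0
G(21) = mex{0,0} = 1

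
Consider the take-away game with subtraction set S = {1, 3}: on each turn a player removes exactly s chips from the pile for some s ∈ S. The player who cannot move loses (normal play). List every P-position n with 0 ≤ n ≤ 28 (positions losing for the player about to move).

0, 2, 4, 6, 8, 10, 12, 14, 16, 18, 20, 22, 24, 26, 28

n :  0  1  2  3  4  5  6  7  8  9 10 11 12 13 14 15 16 17 18 19 20 21 22 23 24 25 26 27 28
G :  0  1  0  1  0  1  0  1  0  1  0  1  0  1  0  1  0  1  0  1  0  1  0  1  0  1  0  1  0
P-positions are exactly the n with G(n) = 0.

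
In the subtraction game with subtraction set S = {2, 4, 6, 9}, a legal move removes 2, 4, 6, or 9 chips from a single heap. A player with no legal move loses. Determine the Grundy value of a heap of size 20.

n :  0  1  2  3  4  5  6  7  8  9 10 11 12 13 14 15 16 17 18 19 20
G :  0  0  1  1  2  2  3  3  0  4  1  0  2  1  3  2  0  3  1  0  2

2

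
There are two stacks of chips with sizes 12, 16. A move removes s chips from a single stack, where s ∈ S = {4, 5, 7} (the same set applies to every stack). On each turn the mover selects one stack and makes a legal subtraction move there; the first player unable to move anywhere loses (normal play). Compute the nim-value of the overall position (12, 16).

All stacks use S = {4, 5, 7}:
n :  0  1  2  3  4  5  6  7  8  9 10 11 12 13 14 15 16
G :  0  0  0  0  1  1  1  1  2  2  2  0  0  0  0  1  1
Stack A: G(12) = 0.
Stack B: G(16) = 1.
Combined Grundy value = 0 ⊕ 1 = 1.

1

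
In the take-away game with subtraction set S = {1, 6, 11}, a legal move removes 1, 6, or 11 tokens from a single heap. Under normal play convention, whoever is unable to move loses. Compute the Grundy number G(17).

1

n :  0  1  2  3  4  5  6  7  8  9 10 11 12 13 14 15 16 17
G :  0  1  0  1  0  1  2  0  1  0  1  2  0  1  0  1  0  1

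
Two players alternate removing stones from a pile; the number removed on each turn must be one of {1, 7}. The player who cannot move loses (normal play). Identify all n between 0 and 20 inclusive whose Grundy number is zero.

0, 2, 4, 6, 8, 10, 12, 14, 16, 18, 20

G(0) = 0
G(1) = mex{0} = 1
G(2) = mex{1} = 0
G(3) = mex{0} = 1
G(4) = mex{1} = 0
G(5) = mex{0} = 1
G(6) = mex{1} = 0
G(7) = mex{0,0} = 1
G(8) = mex{1,1} = 0
G(9) = mex{0,0} = 1
G(10) = mex{1,1} = 0
G(11) = mex{0,0} = 1
G(12) = mex{1,1} = 0
G(13) = mex{0,0} = 1
G(14) = mex{1,1} = 0
G(15) = mex{0,0} = 1
G(16) = mex{1,1} = 0
G(17) = mex{0,0} = 1
G(18) = mex{1,1} = 0
G(19) = mex{0,0} = 1
G(20) = mex{1,1} = 0
P-positions are exactly the n with G(n) = 0.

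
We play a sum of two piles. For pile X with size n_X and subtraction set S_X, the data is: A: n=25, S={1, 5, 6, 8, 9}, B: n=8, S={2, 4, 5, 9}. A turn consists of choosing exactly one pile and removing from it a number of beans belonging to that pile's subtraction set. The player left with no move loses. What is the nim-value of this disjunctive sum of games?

Pile A, S = {1, 5, 6, 8, 9}:
n :  0  1  2  3  4  5  6  7  8  9 10 11 12 13 14 15 16 17 18 19 20 21 22 23 24 25
G :  0  1  0  1  0  1  2  3  2  3  2  3  4  5  0  1  0  1  0  1  2  3  2  3  2  3
G_A(25) = 3.
Pile B, S = {2, 4, 5, 9}:
n : 0 1 2 3 4 5 6 7 8
G : 0 0 1 1 2 2 3 0 0
G_B(8) = 0.
Combined Grundy value = 3 ⊕ 0 = 3.

3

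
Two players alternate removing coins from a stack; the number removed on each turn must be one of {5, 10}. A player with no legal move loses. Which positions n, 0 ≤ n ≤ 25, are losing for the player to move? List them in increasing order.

G(0) = 0
G(1) = mex{} = 0
G(2) = mex{} = 0
G(3) = mex{} = 0
G(4) = mex{} = 0
G(5) = mex{0} = 1
G(6) = mex{0} = 1
G(7) = mex{0} = 1
G(8) = mex{0} = 1
G(9) = mex{0} = 1
G(10) = mex{1,0} = 2
G(11) = mex{1,0} = 2
G(12) = mex{1,0} = 2
G(13) = mex{1,0} = 2
G(14) = mex{1,0} = 2
G(15) = mex{2,1} = 0
G(16) = mex{2,1} = 0
G(17) = mex{2,1} = 0
G(18) = mex{2,1} = 0
G(19) = mex{2,1} = 0
G(20) = mex{0,2} = 1
G(21) = mex{0,2} = 1
G(22) = mex{0,2} = 1
G(23) = mex{0,2} = 1
G(24) = mex{0,2} = 1
G(25) = mex{1,0} = 2
P-positions are exactly the n with G(n) = 0.

0, 1, 2, 3, 4, 15, 16, 17, 18, 19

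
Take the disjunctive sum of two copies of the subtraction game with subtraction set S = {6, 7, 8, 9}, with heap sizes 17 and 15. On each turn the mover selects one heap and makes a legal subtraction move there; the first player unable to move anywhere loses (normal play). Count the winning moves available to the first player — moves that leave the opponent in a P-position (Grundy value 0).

All heaps use S = {6, 7, 8, 9}:
n :  0  1  2  3  4  5  6  7  8  9 10 11 12 13 14 15 16 17
G :  0  0  0  0  0  0  1  1  1  1  1  1  2  2  2  0  0  0
Heap A: G(17) = 0.
Heap B: G(15) = 0.
Combined Grundy value = 0 ⊕ 0 = 0.
A winning move leaves total XOR = 0, i.e. changes one component's Grundy value g to g ⊕ X where X is the current total.
Heap A: target g' = 0⊕0 = 0, but every legal move changes the Grundy value (mex property), so 0 moves.
Heap B: target g' = 0⊕0 = 0, but every legal move changes the Grundy value (mex property), so 0 moves.

0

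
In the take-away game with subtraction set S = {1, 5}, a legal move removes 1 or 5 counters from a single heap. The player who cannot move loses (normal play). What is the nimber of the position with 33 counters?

1

n :  0  1  2  3  4  5  6  7  8  9 10 11 12 13 14 15 16 17 18 19 20 21 22 23 24 25 26 27 28 29 30 31 32 33
G :  0  1  0  1  0  1  0  1  0  1  0  1  0  1  0  1  0  1  0  1  0  1  0  1  0  1  0  1  0  1  0  1  0  1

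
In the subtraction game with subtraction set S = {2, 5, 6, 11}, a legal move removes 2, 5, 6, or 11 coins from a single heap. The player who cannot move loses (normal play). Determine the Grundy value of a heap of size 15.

n :  0  1  2  3  4  5  6  7  8  9 10 11 12 13 14 15
G :  0  0  1  1  0  2  1  3  0  2  1  3  2  2  3  3

3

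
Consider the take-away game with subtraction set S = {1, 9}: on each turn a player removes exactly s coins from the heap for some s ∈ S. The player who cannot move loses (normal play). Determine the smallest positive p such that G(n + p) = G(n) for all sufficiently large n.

2

n :  0  1  2  3  4  5  6  7  8  9 10 11 12 13 14
G :  0  1  0  1  0  1  0  1  0  1  0  1  0  1  0
G(n+2) = G(n) holds for n = 0,…,8 (a full window of length max(S) = 9), so the sequence is purely periodic with period 2.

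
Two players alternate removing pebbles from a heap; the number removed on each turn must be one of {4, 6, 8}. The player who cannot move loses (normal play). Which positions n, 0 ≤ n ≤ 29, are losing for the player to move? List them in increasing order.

n :  0  1  2  3  4  5  6  7  8  9 10 11 12 13 14 15 16 17 18 19 20 21 22 23 24 25 26 27 28 29
G :  0  0  0  0  1  1  1  1  2  2  2  2  0  0  0  0  1  1  1  1  2  2  2  2  0  0  0  0  1  1
P-positions are exactly the n with G(n) = 0.

0, 1, 2, 3, 12, 13, 14, 15, 24, 25, 26, 27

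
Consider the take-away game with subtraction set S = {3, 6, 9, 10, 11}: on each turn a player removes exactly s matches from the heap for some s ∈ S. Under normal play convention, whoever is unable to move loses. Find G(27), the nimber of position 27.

4

G(0) = 0
G(1) = mex{} = 0
G(2) = mex{} = 0
G(3) = mex{0} = 1
G(4) = mex{0} = 1
G(5) = mex{0} = 1
G(6) = mex{1,0} = 2
G(7) = mex{1,0} = 2
G(8) = mex{1,0} = 2
G(9) = mex{2,1,0} = 3
G(10) = mex{2,1,0,0} = 3
G(11) = mex{2,1,0,0,0} = 3
G(12) = mex{3,2,1,0,0} = 4
G(13) = mex{3,2,1,1,0} = 4
G(14) = mex{3,2,1,1,1} = 0
G(15) = mex{4,3,2,1,1} = 0
G(16) = mex{4,3,2,2,1} = 0
G(17) = mex{0,3,2,2,2} = 1
G(18) = mex{0,4,3,2,2} = 1
G(19) = mex{0,4,3,3,2} = 1
G(20) = mex{1,0,3,3,3} = 2
G(21) = mex{1,0,4,3,3} = 2
G(22) = mex{1,0,4,4,3} = 2
G(23) = mex{2,1,0,4,4} = 3
G(24) = mex{2,1,0,0,4} = 3
G(25) = mex{2,1,0,0,0} = 3
G(26) = mex{3,2,1,0,0} = 4
G(27) = mex{3,2,1,1,0} = 4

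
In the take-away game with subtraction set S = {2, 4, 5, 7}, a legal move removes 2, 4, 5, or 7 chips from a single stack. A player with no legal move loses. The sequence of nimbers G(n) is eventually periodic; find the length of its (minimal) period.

9

n :  0  1  2  3  4  5  6  7  8  9 10 11 12 13 14 15 16 17 18 19
G :  0  0  1  1  2  2  3  3  4  0  0  1  1  2  2  3  3  4  0  0
G(n+9) = G(n) holds for n = 0,…,6 (a full window of length max(S) = 7), so the sequence is purely periodic with period 9.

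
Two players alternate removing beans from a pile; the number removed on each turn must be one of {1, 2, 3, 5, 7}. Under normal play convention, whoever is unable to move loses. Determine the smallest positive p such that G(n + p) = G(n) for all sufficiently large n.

4

G(0) = 0
G(1) = mex{0} = 1
G(2) = mex{1,0} = 2
G(3) = mex{2,1,0} = 3
G(4) = mex{3,2,1} = 0
G(5) = mex{0,3,2,0} = 1
G(6) = mex{1,0,3,1} = 2
G(7) = mex{2,1,0,2,0} = 3
G(8) = mex{3,2,1,3,1} = 0
G(9) = mex{0,3,2,0,2} = 1
G(10) = mex{1,0,3,1,3} = 2
G(11) = mex{2,1,0,2,0} = 3
G(12) = mex{3,2,1,3,1} = 0
G(13) = mex{0,3,2,0,2} = 1
G(14) = mex{1,0,3,1,3} = 2
G(n+4) = G(n) holds for n = 0,…,6 (a full window of length max(S) = 7), so the sequence is purely periodic with period 4.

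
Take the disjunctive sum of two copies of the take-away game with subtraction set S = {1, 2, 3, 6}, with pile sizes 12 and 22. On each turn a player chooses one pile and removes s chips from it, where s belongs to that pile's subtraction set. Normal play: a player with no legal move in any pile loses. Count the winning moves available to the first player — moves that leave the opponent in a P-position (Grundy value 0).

All piles use S = {1, 2, 3, 6}:
n :  0  1  2  3  4  5  6  7  8  9 10 11 12 13 14 15 16 17 18 19 20 21 22
G :  0  1  2  3  0  1  2  3  0  1  2  3  0  1  2  3  0  1  2  3  0  1  2
Pile A: G(12) = 0.
Pile B: G(22) = 2.
Combined Grundy value = 0 ⊕ 2 = 2.
A winning move leaves total XOR = 0, i.e. changes one component's Grundy value g to g ⊕ X where X is the current total.
Pile A: need g' = 0⊕2 = 2. Options: 12−1→G=3, 12−2→G=2, 12−3→G=1, 12−6→G=2. Hits: 2.
Pile B: need g' = 2⊕2 = 0. Options: 22−1→G=1, 22−2→G=0, 22−3→G=3, 22−6→G=0. Hits: 2.

4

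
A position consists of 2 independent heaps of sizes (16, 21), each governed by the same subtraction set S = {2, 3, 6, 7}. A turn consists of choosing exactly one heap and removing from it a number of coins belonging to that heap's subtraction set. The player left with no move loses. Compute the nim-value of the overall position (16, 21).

0

All heaps use S = {2, 3, 6, 7}:
G(0) = 0
G(1) = mex{} = 0
G(2) = mex{0} = 1
G(3) = mex{0,0} = 1
G(4) = mex{1,0} = 2
G(5) = mex{1,1} = 0
G(6) = mex{2,1,0} = 3
G(7) = mex{0,2,0,0} = 1
G(8) = mex{3,0,1,0} = 2
G(9) = mex{1,3,1,1} = 0
G(10) = mex{2,1,2,1} = 0
G(11) = mex{0,2,0,2} = 1
G(12) = mex{0,0,3,0} = 1
G(13) = mex{1,0,1,3} = 2
G(14) = mex{1,1,2,1} = 0
G(15) = mex{2,1,0,2} = 3
G(16) = mex{0,2,0,0} = 1
G(17) = mex{3,0,1,0} = 2
G(18) = mex{1,3,1,1} = 0
G(19) = mex{2,1,2,1} = 0
G(20) = mex{0,2,0,2} = 1
G(21) = mex{0,0,3,0} = 1
Heap A: G(16) = 1.
Heap B: G(21) = 1.
Combined Grundy value = 1 ⊕ 1 = 0.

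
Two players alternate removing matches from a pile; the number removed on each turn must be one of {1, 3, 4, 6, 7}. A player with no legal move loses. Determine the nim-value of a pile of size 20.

0

n :  0  1  2  3  4  5  6  7  8  9 10 11 12 13 14 15 16 17 18 19 20
G :  0  1  0  1  2  3  2  3  4  5  0  1  0  1  2  3  2  3  4  5  0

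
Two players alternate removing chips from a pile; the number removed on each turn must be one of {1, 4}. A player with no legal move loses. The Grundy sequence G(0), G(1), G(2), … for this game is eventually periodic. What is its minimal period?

n :  0  1  2  3  4  5  6  7  8  9 10 11 12 13 14
G :  0  1  0  1  2  0  1  0  1  2  0  1  0  1  2
G(n+5) = G(n) holds for n = 0,…,3 (a full window of length max(S) = 4), so the sequence is purely periodic with period 5.

5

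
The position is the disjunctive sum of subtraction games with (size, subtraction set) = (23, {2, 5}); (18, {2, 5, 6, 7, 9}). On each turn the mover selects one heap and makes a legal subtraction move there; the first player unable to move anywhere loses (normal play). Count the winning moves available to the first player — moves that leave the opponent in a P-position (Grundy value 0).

0

Heap A, S = {2, 5}:
G(0) = 0
G(1) = mex{} = 0
G(2) = mex{0} = 1
G(3) = mex{0} = 1
G(4) = mex{1} = 0
G(5) = mex{1,0} = 2
G(6) = mex{0,0} = 1
G(7) = mex{2,1} = 0
G(8) = mex{1,1} = 0
G(9) = mex{0,0} = 1
G(10) = mex{0,2} = 1
G(11) = mex{1,1} = 0
G(12) = mex{1,0} = 2
G(13) = mex{0,0} = 1
G(14) = mex{2,1} = 0
G(15) = mex{1,1} = 0
G(16) = mex{0,0} = 1
G(17) = mex{0,2} = 1
G(18) = mex{1,1} = 0
G(19) = mex{1,0} = 2
G(20) = mex{0,0} = 1
G(21) = mex{2,1} = 0
G(22) = mex{1,1} = 0
G(23) = mex{0,0} = 1
G_A(23) = 1.
Heap B, S = {2, 5, 6, 7, 9}:
n :  0  1  2  3  4  5  6  7  8  9 10 11 12 13 14 15 16 17 18
G :  0  0  1  1  0  2  1  3  2  2  3  3  0  4  1  0  0  1  1
G_B(18) = 1.
Combined Grundy value = 1 ⊕ 1 = 0.
A winning move leaves total XOR = 0, i.e. changes one component's Grundy value g to g ⊕ X where X is the current total.
Heap A: target g' = 1⊕0 = 1, but every legal move changes the Grundy value (mex property), so 0 moves.
Heap B: target g' = 1⊕0 = 1, but every legal move changes the Grundy value (mex property), so 0 moves.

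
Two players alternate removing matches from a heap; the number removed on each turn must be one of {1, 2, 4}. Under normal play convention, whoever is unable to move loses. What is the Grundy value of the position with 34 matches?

1

G(0) = 0
G(1) = mex{0} = 1
G(2) = mex{1,0} = 2
G(3) = mex{2,1} = 0
G(4) = mex{0,2,0} = 1
G(5) = mex{1,0,1} = 2
G(6) = mex{2,1,2} = 0
G(7) = mex{0,2,0} = 1
G(8) = mex{1,0,1} = 2
G(9) = mex{2,1,2} = 0
G(10) = mex{0,2,0} = 1
G(11) = mex{1,0,1} = 2
G(12) = mex{2,1,2} = 0
G(13) = mex{0,2,0} = 1
G(14) = mex{1,0,1} = 2
G(15) = mex{2,1,2} = 0
G(16) = mex{0,2,0} = 1
G(17) = mex{1,0,1} = 2
G(18) = mex{2,1,2} = 0
G(19) = mex{0,2,0} = 1
G(20) = mex{1,0,1} = 2
G(21) = mex{2,1,2} = 0
G(22) = mex{0,2,0} = 1
G(23) = mex{1,0,1} = 2
G(24) = mex{2,1,2} = 0
G(25) = mex{0,2,0} = 1
G(26) = mex{1,0,1} = 2
G(27) = mex{2,1,2} = 0
G(28) = mex{0,2,0} = 1
G(29) = mex{1,0,1} = 2
G(30) = mex{2,1,2} = 0
G(31) = mex{0,2,0} = 1
G(32) = mex{1,0,1} = 2
G(33) = mex{2,1,2} = 0
G(34) = mex{0,2,0} = 1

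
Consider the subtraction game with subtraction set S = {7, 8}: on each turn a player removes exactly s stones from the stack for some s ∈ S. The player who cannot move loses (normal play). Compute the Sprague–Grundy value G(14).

2

G(0) = 0
G(1) = mex{} = 0
G(2) = mex{} = 0
G(3) = mex{} = 0
G(4) = mex{} = 0
G(5) = mex{} = 0
G(6) = mex{} = 0
G(7) = mex{0} = 1
G(8) = mex{0,0} = 1
G(9) = mex{0,0} = 1
G(10) = mex{0,0} = 1
G(11) = mex{0,0} = 1
G(12) = mex{0,0} = 1
G(13) = mex{0,0} = 1
G(14) = mex{1,0} = 2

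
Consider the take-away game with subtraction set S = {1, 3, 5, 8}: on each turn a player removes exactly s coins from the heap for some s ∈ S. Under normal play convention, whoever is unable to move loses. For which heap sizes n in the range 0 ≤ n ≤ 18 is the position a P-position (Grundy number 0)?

G(0) = 0
G(1) = mex{0} = 1
G(2) = mex{1} = 0
G(3) = mex{0,0} = 1
G(4) = mex{1,1} = 0
G(5) = mex{0,0,0} = 1
G(6) = mex{1,1,1} = 0
G(7) = mex{0,0,0} = 1
G(8) = mex{1,1,1,0} = 2
G(9) = mex{2,0,0,1} = 3
G(10) = mex{3,1,1,0} = 2
G(11) = mex{2,2,0,1} = 3
G(12) = mex{3,3,1,0} = 2
G(13) = mex{2,2,2,1} = 0
G(14) = mex{0,3,3,0} = 1
G(15) = mex{1,2,2,1} = 0
G(16) = mex{0,0,3,2} = 1
G(17) = mex{1,1,2,3} = 0
G(18) = mex{0,0,0,2} = 1
P-positions are exactly the n with G(n) = 0.

0, 2, 4, 6, 13, 15, 17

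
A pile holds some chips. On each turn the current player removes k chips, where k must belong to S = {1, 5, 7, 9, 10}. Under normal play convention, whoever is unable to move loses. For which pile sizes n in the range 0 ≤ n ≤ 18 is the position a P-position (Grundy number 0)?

n :  0  1  2  3  4  5  6  7  8  9 10 11 12 13 14 15 16 17 18
G :  0  1  0  1  0  1  0  1  0  1  2  3  2  3  2  3  2  3  2
P-positions are exactly the n with G(n) = 0.

0, 2, 4, 6, 8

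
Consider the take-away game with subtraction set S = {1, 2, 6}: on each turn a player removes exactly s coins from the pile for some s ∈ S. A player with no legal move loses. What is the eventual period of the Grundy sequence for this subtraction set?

n :  0  1  2  3  4  5  6  7  8  9 10 11 12 13 14 15
G :  0  1  2  0  1  2  3  0  1  2  0  1  2  3  0  1
G(n+7) = G(n) holds for n = 0,…,5 (a full window of length max(S) = 6), so the sequence is purely periodic with period 7.

7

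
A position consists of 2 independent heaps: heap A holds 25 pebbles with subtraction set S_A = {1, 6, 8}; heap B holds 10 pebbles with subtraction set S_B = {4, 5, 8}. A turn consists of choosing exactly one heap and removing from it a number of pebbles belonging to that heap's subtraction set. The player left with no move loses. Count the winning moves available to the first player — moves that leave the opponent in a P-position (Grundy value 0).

Heap A, S = {1, 6, 8}:
G(0) = 0
G(1) = mex{0} = 1
G(2) = mex{1} = 0
G(3) = mex{0} = 1
G(4) = mex{1} = 0
G(5) = mex{0} = 1
G(6) = mex{1,0} = 2
G(7) = mex{2,1} = 0
G(8) = mex{0,0,0} = 1
G(9) = mex{1,1,1} = 0
G(10) = mex{0,0,0} = 1
G(11) = mex{1,1,1} = 0
G(12) = mex{0,2,0} = 1
G(13) = mex{1,0,1} = 2
G(14) = mex{2,1,2} = 0
G(15) = mex{0,0,0} = 1
G(16) = mex{1,1,1} = 0
G(17) = mex{0,0,0} = 1
G(18) = mex{1,1,1} = 0
G(19) = mex{0,2,0} = 1
G(20) = mex{1,0,1} = 2
G(21) = mex{2,1,2} = 0
G(22) = mex{0,0,0} = 1
G(23) = mex{1,1,1} = 0
G(24) = mex{0,0,0} = 1
G(25) = mex{1,1,1} = 0
G_A(25) = 0.
Heap B, S = {4, 5, 8}:
n :  0  1  2  3  4  5  6  7  8  9 10
G :  0  0  0  0  1  1  1  1  2  2  2
G_B(10) = 2.
Combined Grundy value = 0 ⊕ 2 = 2.
A winning move leaves total XOR = 0, i.e. changes one component's Grundy value g to g ⊕ X where X is the current total.
Heap A: need g' = 0⊕2 = 2. Options: 25−1→G=1, 25−6→G=1, 25−8→G=1. Hits: 0.
Heap B: need g' = 2⊕2 = 0. Options: 10−4→G=1, 10−5→G=1, 10−8→G=0. Hits: 1.

1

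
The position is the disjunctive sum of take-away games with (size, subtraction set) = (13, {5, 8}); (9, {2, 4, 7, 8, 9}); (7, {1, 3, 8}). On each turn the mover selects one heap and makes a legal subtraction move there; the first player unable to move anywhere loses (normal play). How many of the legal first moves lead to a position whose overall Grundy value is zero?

1

Heap A, S = {5, 8}:
G(0) = 0
G(1) = mex{} = 0
G(2) = mex{} = 0
G(3) = mex{} = 0
G(4) = mex{} = 0
G(5) = mex{0} = 1
G(6) = mex{0} = 1
G(7) = mex{0} = 1
G(8) = mex{0,0} = 1
G(9) = mex{0,0} = 1
G(10) = mex{1,0} = 2
G(11) = mex{1,0} = 2
G(12) = mex{1,0} = 2
G(13) = mex{1,1} = 0
G_A(13) = 0.
Heap B, S = {2, 4, 7, 8, 9}:
n : 0 1 2 3 4 5 6 7 8 9
G : 0 0 1 1 2 2 0 3 1 4
G_B(9) = 4.
Heap C, S = {1, 3, 8}:
n : 0 1 2 3 4 5 6 7
G : 0 1 0 1 0 1 0 1
G_C(7) = 1.
Combined Grundy value = 0 ⊕ 4 ⊕ 1 = 5.
A winning move leaves total XOR = 0, i.e. changes one component's Grundy value g to g ⊕ X where X is the current total.
Heap A: need g' = 0⊕5 = 5. Options: 13−5→G=1, 13−8→G=1. Hits: 0.
Heap B: need g' = 4⊕5 = 1. Options: 9−2→G=3, 9−4→G=2, 9−7→G=1, 9−8→G=0, 9−9→G=0. Hits: 1.
Heap C: need g' = 1⊕5 = 4. Options: 7−1→G=0, 7−3→G=0. Hits: 0.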